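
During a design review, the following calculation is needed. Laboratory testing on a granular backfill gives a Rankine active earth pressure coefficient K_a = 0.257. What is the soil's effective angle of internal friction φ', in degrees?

36.2°

K_a = tan²(45° − φ/2) ⇒ 45° − φ/2 = arctan(√0.257) = 26.88°.
φ = 2(45° − 26.88°) = 36.23°.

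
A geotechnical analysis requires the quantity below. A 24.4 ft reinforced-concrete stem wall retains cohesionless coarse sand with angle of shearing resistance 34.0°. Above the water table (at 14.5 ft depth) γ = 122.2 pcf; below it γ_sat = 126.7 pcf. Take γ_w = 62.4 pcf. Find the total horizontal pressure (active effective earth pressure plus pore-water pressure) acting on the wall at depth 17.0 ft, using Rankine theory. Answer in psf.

K_a = (1 − sin φ)/(1 + sin φ) = 0.2827.
γ' = 126.7 − 62.4 = 64.30 pcf.
Effective vertical stress at 17.0 ft: σ'_v = 122.2×14.5 + 64.30×2.50 = 1933 psf.
σ'_h = K_a σ'_v = 0.2827 × 1933 = 546.4 psf; u = γ_w × 2.50 = 156.0 psf.
Total σ_h = 546.4 + 156.0 = 702.4 psf.

702 psf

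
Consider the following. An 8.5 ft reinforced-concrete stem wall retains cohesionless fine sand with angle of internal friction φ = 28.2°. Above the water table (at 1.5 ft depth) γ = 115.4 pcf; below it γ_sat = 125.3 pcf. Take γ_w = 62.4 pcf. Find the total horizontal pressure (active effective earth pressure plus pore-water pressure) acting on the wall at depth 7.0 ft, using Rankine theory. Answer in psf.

529 psf

K_a = (1 − sin φ)/(1 + sin φ) = 0.3582.
γ' = 125.3 − 62.4 = 62.90 pcf.
Effective vertical stress at 7.0 ft: σ'_v = 115.4×1.5 + 62.90×5.50 = 519.0 psf.
σ'_h = K_a σ'_v = 0.3582 × 519.0 = 185.9 psf; u = γ_w × 5.50 = 343.2 psf.
Total σ_h = 185.9 + 343.2 = 529.1 psf.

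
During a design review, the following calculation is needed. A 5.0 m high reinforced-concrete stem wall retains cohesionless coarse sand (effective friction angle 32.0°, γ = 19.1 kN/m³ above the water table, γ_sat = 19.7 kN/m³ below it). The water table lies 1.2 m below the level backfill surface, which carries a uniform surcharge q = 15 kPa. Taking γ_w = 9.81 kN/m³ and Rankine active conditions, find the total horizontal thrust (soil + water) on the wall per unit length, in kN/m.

147 kN/m

K_a = tan²(45° − φ/2) = 0.3073.
γ' = 19.7 − 9.81 = 9.890 kN/m³. h₂ = H − d_w = 3.8 m.
σ'_h: at surface K_a·q = 4.609; at WT K_a(q+γd_w) = 11.65; at base K_a(q+γd_w+γ'h₂) = 23.20 kPa.
P₁ = ½(4.609+11.65)×1.2 = 9.756; P₂ = ½(11.65+23.20)×3.8 = 66.21; P_w = ½γ_w h₂² = 70.83.
Total = 9.756+66.21+70.83 = 146.8 kN/m.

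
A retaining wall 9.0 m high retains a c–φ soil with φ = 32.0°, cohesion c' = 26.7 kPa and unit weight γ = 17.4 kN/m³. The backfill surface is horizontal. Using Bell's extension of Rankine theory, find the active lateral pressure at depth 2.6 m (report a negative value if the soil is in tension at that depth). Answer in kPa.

-15.7 kPa

K_a = (1 − sin φ)/(1 + sin φ) = 0.3073.
σ_a = K_a γ z − 2c√K_a = 0.3073×17.4×2.6 − 2×26.7×0.5543 = -15.70 kPa.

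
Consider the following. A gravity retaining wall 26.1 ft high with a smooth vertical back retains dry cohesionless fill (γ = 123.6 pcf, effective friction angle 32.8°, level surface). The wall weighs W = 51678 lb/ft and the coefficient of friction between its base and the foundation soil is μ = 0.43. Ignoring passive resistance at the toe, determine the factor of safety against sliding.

1.78

K_a = tan²(45° − 32.8°/2) = 0.2973.
P_a = ½K_aγH² = 0.5×0.2973×123.6×26.1² = 12510 lb/ft, acting at H/3 = 8.700 ft above the base.
FS_sliding = μW / P_a = 0.43×51678 / 12510 = 1.776.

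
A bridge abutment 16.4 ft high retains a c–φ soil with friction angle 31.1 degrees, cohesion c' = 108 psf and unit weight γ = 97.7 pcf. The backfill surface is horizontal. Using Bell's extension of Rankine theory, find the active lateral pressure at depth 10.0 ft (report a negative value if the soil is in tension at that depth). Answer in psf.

K_a = (1 − sin φ)/(1 + sin φ) = 0.3188.
σ_a = K_a γ z − 2c√K_a = 0.3188×97.7×10.0 − 2×108×0.5646 = 189.5 psf.

190 psf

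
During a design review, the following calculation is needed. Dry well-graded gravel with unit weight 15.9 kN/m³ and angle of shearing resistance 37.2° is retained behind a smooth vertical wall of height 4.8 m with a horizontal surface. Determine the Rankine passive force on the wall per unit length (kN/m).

K_p = tan²(45° + φ/2) = 4.058.
P_p = ½ K_p γ H² = 0.5 × 4.058 × 15.9 × 4.8² = 743.3 kN/m.

743 kN/m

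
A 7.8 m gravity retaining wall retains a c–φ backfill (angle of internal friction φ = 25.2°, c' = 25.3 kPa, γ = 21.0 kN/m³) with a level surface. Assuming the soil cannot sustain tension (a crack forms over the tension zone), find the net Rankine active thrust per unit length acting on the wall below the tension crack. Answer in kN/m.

K_a = 0.4027; √K_a = 0.6346.
Tension-crack depth z_c = 2c/(γ√K_a) = 2×25.3/(21.0×0.6346) = 3.797 m.
σ_a at base = K_a γ H − 2c√K_a = 0.4027×21.0×7.8 − 2×25.3×0.6346 = 33.86 kPa.
P_a = ½ × 33.86 × (H − z_c) = 0.5×33.86×4.003 = 67.77 kN/m.

67.8 kN/m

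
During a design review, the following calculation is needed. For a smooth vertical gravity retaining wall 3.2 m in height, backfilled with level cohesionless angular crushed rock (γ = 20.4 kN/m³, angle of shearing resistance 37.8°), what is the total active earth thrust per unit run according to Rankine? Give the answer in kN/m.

K_a = tan²(45° − φ/2) = 0.2400.
P_a = ½ K_a γ H² = 0.5 × 0.2400 × 20.4 × 3.2² = 25.07 kN/m.

25.1 kN/m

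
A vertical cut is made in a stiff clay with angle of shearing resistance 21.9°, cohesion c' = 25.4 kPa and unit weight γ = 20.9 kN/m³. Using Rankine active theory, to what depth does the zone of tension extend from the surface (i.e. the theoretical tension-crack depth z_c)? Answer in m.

K_a = tan²(45° − 21.9°/2) = 0.4567; √K_a = 0.6758.
The active pressure is zero where K_a γ z = 2c√K_a, so z_c = 2c/(γ√K_a) = 2×25.4/(20.9×0.6758) = 3.597 m.

3.60 m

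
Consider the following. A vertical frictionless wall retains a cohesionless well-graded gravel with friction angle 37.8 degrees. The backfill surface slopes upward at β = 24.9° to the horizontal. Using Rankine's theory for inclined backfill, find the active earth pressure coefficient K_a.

0.310

K_a = cos β · (cos β − √(cos²β − cos²φ)) / (cos β + √(cos²β − cos²φ)).
cos β = 0.9070, cos φ = 0.7902, √(cos²β − cos²φ) = 0.4454.
K_a = 0.9070 × (0.9070 − 0.4454)/(0.9070 + 0.4454) = 0.3096.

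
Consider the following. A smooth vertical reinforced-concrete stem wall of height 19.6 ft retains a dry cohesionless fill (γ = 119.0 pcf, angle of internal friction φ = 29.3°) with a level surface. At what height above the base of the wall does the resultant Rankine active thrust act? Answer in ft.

K_a = 0.3428.
The pressure distribution is triangular, so the resultant acts at H/3 above the base = 19.6/3 = 6.533 ft.

6.53 ft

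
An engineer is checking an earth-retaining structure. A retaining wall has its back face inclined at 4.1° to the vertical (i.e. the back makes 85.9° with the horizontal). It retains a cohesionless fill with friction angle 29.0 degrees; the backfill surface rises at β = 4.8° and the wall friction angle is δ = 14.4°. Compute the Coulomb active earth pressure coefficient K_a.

K_a = sin²(α+φ) / [sin²α · sin(α−δ) · (1 + √{sin(φ+δ)sin(φ−β) / (sin(α−δ)sin(α+β))})²].
With α = 85.9°, φ = 29.0°, δ = 14.4°, β = 4.8°: K_a = 0.3653.

0.365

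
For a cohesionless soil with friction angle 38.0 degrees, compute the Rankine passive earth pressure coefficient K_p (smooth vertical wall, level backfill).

4.20

K_p = (1 + sin φ)/(1 − sin φ) = tan²(45° + 38.0°/2) = 4.204.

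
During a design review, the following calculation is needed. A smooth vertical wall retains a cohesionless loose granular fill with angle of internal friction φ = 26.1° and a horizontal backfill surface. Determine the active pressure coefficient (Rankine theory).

0.389

K_a = (1 − sin φ)/(1 + sin φ) = (1 − sin 26.1°)/(1 + sin 26.1°) = 0.3889.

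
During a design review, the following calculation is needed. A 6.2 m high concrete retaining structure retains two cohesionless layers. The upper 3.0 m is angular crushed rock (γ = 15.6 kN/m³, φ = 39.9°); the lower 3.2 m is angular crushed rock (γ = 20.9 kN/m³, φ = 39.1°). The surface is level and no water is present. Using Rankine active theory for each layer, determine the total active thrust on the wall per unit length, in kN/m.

K_a1 = tan²(45°−39.9°/2) = 0.2184; K_a2 = tan²(45°−39.1°/2) = 0.2265.
Layer 1: σ at base = K_a1 γ₁ h₁ = 10.22 kPa; P₁ = ½×10.22×3.0 = 15.33.
Layer 2: σ_v at top = γ₁h₁ = 46.80; σ_h top = K_a2×46.80 = 10.60; σ_h base = K_a2×(46.80+20.9×3.2) = 25.75.
P₂ = ½(10.60+25.75)×3.2 = 58.15. Total P_a = 15.33+58.15 = 73.49 kN/m.

73.5 kN/m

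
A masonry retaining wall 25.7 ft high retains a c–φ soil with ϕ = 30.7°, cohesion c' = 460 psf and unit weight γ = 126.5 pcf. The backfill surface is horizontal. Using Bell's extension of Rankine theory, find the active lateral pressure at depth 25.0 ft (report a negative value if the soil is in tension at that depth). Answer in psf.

501 psf

K_a = (1 − sin φ)/(1 + sin φ) = 0.3240.
σ_a = K_a γ z − 2c√K_a = 0.3240×126.5×25.0 − 2×460×0.5692 = 501.0 psf.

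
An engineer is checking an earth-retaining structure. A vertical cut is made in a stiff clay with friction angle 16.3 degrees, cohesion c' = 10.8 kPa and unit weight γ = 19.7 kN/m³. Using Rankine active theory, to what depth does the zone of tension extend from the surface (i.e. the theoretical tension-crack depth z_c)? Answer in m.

K_a = tan²(45° − 16.3°/2) = 0.5617; √K_a = 0.7495.
The active pressure is zero where K_a γ z = 2c√K_a, so z_c = 2c/(γ√K_a) = 2×10.8/(19.7×0.7495) = 1.463 m.

1.46 m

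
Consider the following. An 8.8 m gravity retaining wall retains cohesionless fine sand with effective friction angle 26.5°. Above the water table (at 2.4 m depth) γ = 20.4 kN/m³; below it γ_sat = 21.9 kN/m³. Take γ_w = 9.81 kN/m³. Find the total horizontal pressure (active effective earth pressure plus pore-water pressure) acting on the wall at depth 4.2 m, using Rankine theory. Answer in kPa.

K_a = (1 − sin φ)/(1 + sin φ) = 0.3829.
γ' = 21.9 − 9.81 = 12.09 kN/m³.
Effective vertical stress at 4.2 m: σ'_v = 20.4×2.4 + 12.09×1.80 = 70.72 kPa.
σ'_h = K_a σ'_v = 0.3829 × 70.72 = 27.08 kPa; u = γ_w × 1.80 = 17.66 kPa.
Total σ_h = 27.08 + 17.66 = 44.74 kPa.

44.7 kPa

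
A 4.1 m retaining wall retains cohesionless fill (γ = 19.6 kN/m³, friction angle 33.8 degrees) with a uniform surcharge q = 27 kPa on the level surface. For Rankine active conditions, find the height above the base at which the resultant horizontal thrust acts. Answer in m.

1.64 m

K_a = 0.2851.
Triangular part P₁ = ½K_aγH² = 46.97 at H/3 = 1.367 m; rectangular part P₂ = K_a q H = 31.56 at H/2 = 2.050 m.
ȳ = (P₁·1.367 + P₂·2.050)/(P₁+P₂) = 1.641 m.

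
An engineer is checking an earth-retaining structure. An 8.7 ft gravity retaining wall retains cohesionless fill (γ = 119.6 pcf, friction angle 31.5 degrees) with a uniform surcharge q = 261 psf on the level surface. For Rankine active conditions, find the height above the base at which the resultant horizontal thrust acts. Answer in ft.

3.38 ft

K_a = 0.3136.
Triangular part P₁ = ½K_aγH² = 1420 at H/3 = 2.900 ft; rectangular part P₂ = K_a q H = 712.2 at H/2 = 4.350 ft.
ȳ = (P₁·2.900 + P₂·4.350)/(P₁+P₂) = 3.384 ft.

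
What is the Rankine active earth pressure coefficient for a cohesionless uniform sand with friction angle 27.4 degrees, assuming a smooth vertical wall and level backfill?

K_a = (1 − sin φ)/(1 + sin φ) = (1 − sin 27.4°)/(1 + sin 27.4°) = 0.3697.

0.370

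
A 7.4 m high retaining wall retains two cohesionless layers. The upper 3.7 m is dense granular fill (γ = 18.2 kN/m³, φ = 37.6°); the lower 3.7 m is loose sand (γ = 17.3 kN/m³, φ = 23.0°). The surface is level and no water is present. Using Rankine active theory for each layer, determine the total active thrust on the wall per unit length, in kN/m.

K_a1 = tan²(45°−37.6°/2) = 0.2421; K_a2 = tan²(45°−23.0°/2) = 0.4381.
Layer 1: σ at base = K_a1 γ₁ h₁ = 16.30 kPa; P₁ = ½×16.30×3.7 = 30.16.
Layer 2: σ_v at top = γ₁h₁ = 67.34; σ_h top = K_a2×67.34 = 29.50; σ_h base = K_a2×(67.34+17.3×3.7) = 57.54.
P₂ = ½(29.50+57.54)×3.7 = 161.0. Total P_a = 30.16+161.0 = 191.2 kN/m.

191 kN/m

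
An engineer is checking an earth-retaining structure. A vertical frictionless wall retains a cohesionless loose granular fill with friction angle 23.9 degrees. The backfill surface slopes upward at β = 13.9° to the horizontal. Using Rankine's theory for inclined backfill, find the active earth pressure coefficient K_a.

K_a = cos β · (cos β − √(cos²β − cos²φ)) / (cos β + √(cos²β − cos²φ)).
cos β = 0.9707, cos φ = 0.9143, √(cos²β − cos²φ) = 0.3262.
K_a = 0.9707 × (0.9707 − 0.3262)/(0.9707 + 0.3262) = 0.4824.

0.482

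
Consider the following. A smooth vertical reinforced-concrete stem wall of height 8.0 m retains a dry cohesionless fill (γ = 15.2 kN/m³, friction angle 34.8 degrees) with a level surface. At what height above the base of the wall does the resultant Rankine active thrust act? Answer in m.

2.67 m

K_a = 0.2733.
The pressure distribution is triangular, so the resultant acts at H/3 above the base = 8.0/3 = 2.667 m.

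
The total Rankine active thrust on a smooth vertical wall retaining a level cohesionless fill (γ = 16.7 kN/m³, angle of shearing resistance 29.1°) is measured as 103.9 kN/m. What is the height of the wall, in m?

6.00 m

K_a = 0.3456. P_a = ½ K_a γ H² ⇒ H = √(2P_a/(K_a γ)).
H = √(2×103.9/(0.3456×16.7)) = 6.000 m.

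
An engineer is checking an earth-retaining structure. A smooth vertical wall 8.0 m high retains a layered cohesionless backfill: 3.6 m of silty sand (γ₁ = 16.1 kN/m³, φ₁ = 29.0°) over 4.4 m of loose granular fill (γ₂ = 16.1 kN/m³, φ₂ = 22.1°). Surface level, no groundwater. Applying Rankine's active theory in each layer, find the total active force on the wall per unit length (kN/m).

222 kN/m

K_a1 = tan²(45°−29.0°/2) = 0.3470; K_a2 = tan²(45°−22.1°/2) = 0.4533.
Layer 1: σ at base = K_a1 γ₁ h₁ = 20.11 kPa; P₁ = ½×20.11×3.6 = 36.20.
Layer 2: σ_v at top = γ₁h₁ = 57.96; σ_h top = K_a2×57.96 = 26.27; σ_h base = K_a2×(57.96+16.1×4.4) = 58.38.
P₂ = ½(26.27+58.38)×4.4 = 186.2. Total P_a = 36.20+186.2 = 222.4 kN/m.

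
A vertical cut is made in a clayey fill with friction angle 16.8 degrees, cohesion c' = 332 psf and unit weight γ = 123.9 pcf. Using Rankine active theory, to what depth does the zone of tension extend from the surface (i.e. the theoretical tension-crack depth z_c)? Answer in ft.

7.22 ft

K_a = tan²(45° − 16.8°/2) = 0.5516; √K_a = 0.7427.
The active pressure is zero where K_a γ z = 2c√K_a, so z_c = 2c/(γ√K_a) = 2×332/(123.9×0.7427) = 7.216 ft.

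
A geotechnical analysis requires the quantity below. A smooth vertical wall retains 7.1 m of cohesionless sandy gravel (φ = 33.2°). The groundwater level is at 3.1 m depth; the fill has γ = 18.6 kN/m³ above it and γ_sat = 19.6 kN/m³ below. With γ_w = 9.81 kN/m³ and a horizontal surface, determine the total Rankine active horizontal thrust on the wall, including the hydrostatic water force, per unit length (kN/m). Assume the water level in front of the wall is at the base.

195 kN/m

K_a = tan²(45° − φ/2) = 0.2924.
γ' = 19.6 − 9.81 = 9.790 kN/m³. Depth below WT = 4.0 m.
σ'_h at WT = K_a γ d_w = 16.86 kPa; at base = 16.86 + K_a γ' × 4.0 = 28.31 kPa.
P₁ (0–3.1 m) = ½×16.86×3.1 = 26.13. P₂ (3.1–7.1 m) = ½(16.86+28.31)×4.0 = 90.33.
P_w = ½ γ_w h₂² = 0.5×9.81×4.0² = 78.48. Total = 26.13+90.33+78.48 = 194.9 kN/m.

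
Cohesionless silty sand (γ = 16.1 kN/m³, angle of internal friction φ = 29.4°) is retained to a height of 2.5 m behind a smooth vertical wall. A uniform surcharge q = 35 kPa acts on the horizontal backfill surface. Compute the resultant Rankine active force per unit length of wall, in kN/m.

47.1 kN/m

K_a = tan²(45° − φ/2) = 0.3415.
Soil triangle: ½ K_a γ H² = 0.5×0.3415×16.1×2.5² = 17.18 kN/m.
Surcharge rectangle: K_a q H = 0.3415×35×2.5 = 29.88 kN/m.
Total = 17.18 + 29.88 = 47.06 kN/m.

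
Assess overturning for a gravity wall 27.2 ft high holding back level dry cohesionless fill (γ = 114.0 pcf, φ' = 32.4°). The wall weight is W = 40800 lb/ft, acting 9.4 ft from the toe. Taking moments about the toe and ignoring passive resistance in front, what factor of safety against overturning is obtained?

K_a = tan²(45° − 32.4°/2) = 0.3022.
P_a = ½K_aγH² = 0.5×0.3022×114.0×27.2² = 12750 lb/ft, acting at H/3 = 9.067 ft above the base.
Overturning moment M_o = P_a × H/3 = 12750 × 9.067 = 115600.
Resisting moment M_r = W × 9.4 = 40800 × 9.4 = 383500.
FS_overturning = M_r/M_o = 383500/115600 = 3.319.

3.32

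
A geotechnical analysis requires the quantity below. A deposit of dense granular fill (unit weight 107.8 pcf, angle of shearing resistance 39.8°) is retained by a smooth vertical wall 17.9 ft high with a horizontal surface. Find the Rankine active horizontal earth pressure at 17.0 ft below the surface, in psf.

K_a = (1 − sin φ)/(1 + sin φ) = 0.2194.
σ_h = K_a γ z = 0.2194 × 107.8 × 17.0 = 402.1 psf.

402 psf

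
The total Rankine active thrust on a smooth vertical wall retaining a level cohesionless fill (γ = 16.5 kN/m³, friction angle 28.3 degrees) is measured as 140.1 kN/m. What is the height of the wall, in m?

K_a = 0.3568. P_a = ½ K_a γ H² ⇒ H = √(2P_a/(K_a γ)).
H = √(2×140.1/(0.3568×16.5)) = 6.899 m.

6.90 m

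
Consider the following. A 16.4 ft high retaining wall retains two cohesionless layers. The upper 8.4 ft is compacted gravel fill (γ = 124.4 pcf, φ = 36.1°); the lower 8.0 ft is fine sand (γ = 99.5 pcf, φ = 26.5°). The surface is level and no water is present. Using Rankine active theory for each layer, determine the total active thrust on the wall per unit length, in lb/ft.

K_a1 = tan²(45°−36.1°/2) = 0.2585; K_a2 = tan²(45°−26.5°/2) = 0.3829.
Layer 1: σ at base = K_a1 γ₁ h₁ = 270.1 psf; P₁ = ½×270.1×8.4 = 1135.
Layer 2: σ_v at top = γ₁h₁ = 1045; σ_h top = K_a2×1045 = 400.2; σ_h base = K_a2×(1045+99.5×8.0) = 705.0.
P₂ = ½(400.2+705.0)×8.0 = 4420. Total P_a = 1135+4420 = 5555 lb/ft.

5560 lb/ft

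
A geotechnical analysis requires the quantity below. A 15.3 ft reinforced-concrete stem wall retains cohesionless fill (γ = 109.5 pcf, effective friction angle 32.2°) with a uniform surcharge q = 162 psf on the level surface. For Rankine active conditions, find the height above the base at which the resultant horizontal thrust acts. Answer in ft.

5.51 ft

K_a = 0.3047.
Triangular part P₁ = ½K_aγH² = 3906 at H/3 = 5.100 ft; rectangular part P₂ = K_a q H = 755.3 at H/2 = 7.650 ft.
ȳ = (P₁·5.100 + P₂·7.650)/(P₁+P₂) = 5.513 ft.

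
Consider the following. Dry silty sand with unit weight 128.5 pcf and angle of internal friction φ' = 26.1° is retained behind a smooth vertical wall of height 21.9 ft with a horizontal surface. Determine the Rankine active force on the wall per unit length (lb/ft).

12000 lb/ft

K_a = tan²(45° − φ/2) = 0.3889.
P_a = ½ K_a γ H² = 0.5 × 0.3889 × 128.5 × 21.9² = 11990 lb/ft.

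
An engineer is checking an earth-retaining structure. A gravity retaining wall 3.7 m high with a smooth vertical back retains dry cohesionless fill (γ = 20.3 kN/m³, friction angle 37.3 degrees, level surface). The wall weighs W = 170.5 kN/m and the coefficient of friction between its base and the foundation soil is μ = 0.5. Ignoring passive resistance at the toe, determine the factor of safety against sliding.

K_a = tan²(45° − 37.3°/2) = 0.2453.
P_a = ½K_aγH² = 0.5×0.2453×20.3×3.7² = 34.09 kN/m, acting at H/3 = 1.233 m above the base.
FS_sliding = μW / P_a = 0.5×170.5 / 34.09 = 2.501.

2.50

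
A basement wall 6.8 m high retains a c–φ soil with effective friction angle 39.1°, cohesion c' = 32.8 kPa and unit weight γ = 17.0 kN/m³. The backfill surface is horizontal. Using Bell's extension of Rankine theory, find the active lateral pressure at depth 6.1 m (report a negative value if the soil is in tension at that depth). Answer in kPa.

-7.73 kPa

K_a = (1 − sin φ)/(1 + sin φ) = 0.2265.
σ_a = K_a γ z − 2c√K_a = 0.2265×17.0×6.1 − 2×32.8×0.4759 = -7.733 kPa.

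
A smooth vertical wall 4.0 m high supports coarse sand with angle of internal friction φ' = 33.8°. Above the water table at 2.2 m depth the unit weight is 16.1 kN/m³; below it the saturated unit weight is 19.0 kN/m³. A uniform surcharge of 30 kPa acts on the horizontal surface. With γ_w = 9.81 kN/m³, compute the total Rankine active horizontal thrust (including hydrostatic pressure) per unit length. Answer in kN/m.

K_a = tan²(45° − φ/2) = 0.2851.
γ' = 19.0 − 9.81 = 9.190 kN/m³. h₂ = H − d_w = 1.8 m.
σ'_h: at surface K_a·q = 8.553; at WT K_a(q+γd_w) = 18.65; at base K_a(q+γd_w+γ'h₂) = 23.37 kPa.
P₁ = ½(8.553+18.65)×2.2 = 29.92; P₂ = ½(18.65+23.37)×1.8 = 37.82; P_w = ½γ_w h₂² = 15.89.
Total = 29.92+37.82+15.89 = 83.63 kN/m.

83.6 kN/m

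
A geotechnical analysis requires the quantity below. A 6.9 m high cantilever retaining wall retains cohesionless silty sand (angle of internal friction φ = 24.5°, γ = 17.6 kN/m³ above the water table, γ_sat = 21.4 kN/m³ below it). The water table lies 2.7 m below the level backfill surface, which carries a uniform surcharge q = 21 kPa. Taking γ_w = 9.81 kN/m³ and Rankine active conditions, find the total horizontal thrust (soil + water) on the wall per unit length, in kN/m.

298 kN/m

K_a = tan²(45° − φ/2) = 0.4137.
γ' = 21.4 − 9.81 = 11.59 kN/m³. h₂ = H − d_w = 4.2 m.
σ'_h: at surface K_a·q = 8.688; at WT K_a(q+γd_w) = 28.35; at base K_a(q+γd_w+γ'h₂) = 48.49 kPa.
P₁ = ½(8.688+28.35)×2.7 = 50.00; P₂ = ½(28.35+48.49)×4.2 = 161.4; P_w = ½γ_w h₂² = 86.52.
Total = 50.00+161.4+86.52 = 297.9 kN/m.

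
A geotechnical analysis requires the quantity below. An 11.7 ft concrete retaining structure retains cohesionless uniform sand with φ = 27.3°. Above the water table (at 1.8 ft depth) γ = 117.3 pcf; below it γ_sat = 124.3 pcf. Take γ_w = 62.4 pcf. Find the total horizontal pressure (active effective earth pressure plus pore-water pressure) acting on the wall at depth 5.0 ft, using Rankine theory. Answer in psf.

352 psf

K_a = (1 − sin φ)/(1 + sin φ) = 0.3711.
γ' = 124.3 − 62.4 = 61.90 pcf.
Effective vertical stress at 5.0 ft: σ'_v = 117.3×1.8 + 61.90×3.20 = 409.2 psf.
σ'_h = K_a σ'_v = 0.3711 × 409.2 = 151.9 psf; u = γ_w × 3.20 = 199.7 psf.
Total σ_h = 151.9 + 199.7 = 351.6 psf.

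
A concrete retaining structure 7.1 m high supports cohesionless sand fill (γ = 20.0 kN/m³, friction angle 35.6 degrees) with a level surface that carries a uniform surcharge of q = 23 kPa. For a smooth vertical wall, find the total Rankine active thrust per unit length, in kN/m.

K_a = tan²(45° − φ/2) = 0.2641.
Soil triangle: ½ K_a γ H² = 0.5×0.2641×20.0×7.1² = 133.1 kN/m.
Surcharge rectangle: K_a q H = 0.2641×23×7.1 = 43.13 kN/m.
Total = 133.1 + 43.13 = 176.3 kN/m.

176 kN/m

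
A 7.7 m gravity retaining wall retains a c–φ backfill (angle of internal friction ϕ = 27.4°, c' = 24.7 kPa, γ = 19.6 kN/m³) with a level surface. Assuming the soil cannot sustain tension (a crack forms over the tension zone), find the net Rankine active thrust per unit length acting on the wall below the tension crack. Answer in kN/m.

45.8 kN/m

K_a = 0.3697; √K_a = 0.6080.
Tension-crack depth z_c = 2c/(γ√K_a) = 2×24.7/(19.6×0.6080) = 4.145 m.
σ_a at base = K_a γ H − 2c√K_a = 0.3697×19.6×7.7 − 2×24.7×0.6080 = 25.76 kPa.
P_a = ½ × 25.76 × (H − z_c) = 0.5×25.76×3.555 = 45.78 kN/m.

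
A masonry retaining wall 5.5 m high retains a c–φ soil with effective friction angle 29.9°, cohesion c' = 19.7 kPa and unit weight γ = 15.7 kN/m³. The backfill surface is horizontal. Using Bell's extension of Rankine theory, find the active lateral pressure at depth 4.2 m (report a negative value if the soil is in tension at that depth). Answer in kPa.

K_a = (1 − sin φ)/(1 + sin φ) = 0.3347.
σ_a = K_a γ z − 2c√K_a = 0.3347×15.7×4.2 − 2×19.7×0.5785 = -0.7247 kPa.

-0.725 kPa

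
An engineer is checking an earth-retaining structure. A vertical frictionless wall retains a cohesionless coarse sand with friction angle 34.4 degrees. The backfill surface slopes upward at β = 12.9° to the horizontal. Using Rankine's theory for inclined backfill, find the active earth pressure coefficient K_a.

K_a = cos β · (cos β − √(cos²β − cos²φ)) / (cos β + √(cos²β − cos²φ)).
cos β = 0.9748, cos φ = 0.8251, √(cos²β − cos²φ) = 0.5190.
K_a = 0.9748 × (0.9748 − 0.5190)/(0.9748 + 0.5190) = 0.2974.

0.297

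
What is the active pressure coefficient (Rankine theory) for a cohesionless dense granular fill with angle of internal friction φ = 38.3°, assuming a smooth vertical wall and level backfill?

0.235

K_a = (1 − sin φ)/(1 + sin φ) = (1 − sin 38.3°)/(1 + sin 38.3°) = 0.2347.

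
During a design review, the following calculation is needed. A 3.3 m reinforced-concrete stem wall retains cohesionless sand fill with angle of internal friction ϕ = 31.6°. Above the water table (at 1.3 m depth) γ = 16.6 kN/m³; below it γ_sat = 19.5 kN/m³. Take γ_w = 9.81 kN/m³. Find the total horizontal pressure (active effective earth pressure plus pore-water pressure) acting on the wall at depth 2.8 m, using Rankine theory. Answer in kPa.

K_a = (1 − sin φ)/(1 + sin φ) = 0.3123.
γ' = 19.5 − 9.81 = 9.690 kN/m³.
Effective vertical stress at 2.8 m: σ'_v = 16.6×1.3 + 9.690×1.50 = 36.11 kPa.
σ'_h = K_a σ'_v = 0.3123 × 36.11 = 11.28 kPa; u = γ_w × 1.50 = 14.71 kPa.
Total σ_h = 11.28 + 14.71 = 26.00 kPa.

26.0 kPa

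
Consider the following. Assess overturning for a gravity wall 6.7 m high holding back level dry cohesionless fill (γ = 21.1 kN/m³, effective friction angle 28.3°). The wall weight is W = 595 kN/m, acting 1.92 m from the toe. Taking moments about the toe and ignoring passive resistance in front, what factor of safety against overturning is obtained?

3.03

K_a = tan²(45° − 28.3°/2) = 0.3568.
P_a = ½K_aγH² = 0.5×0.3568×21.1×6.7² = 169.0 kN/m, acting at H/3 = 2.233 m above the base.
Overturning moment M_o = P_a × H/3 = 169.0 × 2.233 = 377.4.
Resisting moment M_r = W × 1.92 = 595 × 1.92 = 1142.
FS_overturning = M_r/M_o = 1142/377.4 = 3.027.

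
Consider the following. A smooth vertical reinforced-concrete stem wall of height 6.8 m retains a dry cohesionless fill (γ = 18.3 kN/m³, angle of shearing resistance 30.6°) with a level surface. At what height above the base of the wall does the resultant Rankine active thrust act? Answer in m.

2.27 m

K_a = 0.3253.
The pressure distribution is triangular, so the resultant acts at H/3 above the base = 6.8/3 = 2.267 m.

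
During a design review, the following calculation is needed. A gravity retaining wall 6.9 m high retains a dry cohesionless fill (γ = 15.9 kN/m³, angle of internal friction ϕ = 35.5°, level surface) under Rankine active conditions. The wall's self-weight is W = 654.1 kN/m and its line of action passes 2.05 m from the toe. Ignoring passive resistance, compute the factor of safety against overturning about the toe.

5.81

K_a = tan²(45° − 35.5°/2) = 0.2653.
P_a = ½K_aγH² = 0.5×0.2653×15.9×6.9² = 100.4 kN/m, acting at H/3 = 2.300 m above the base.
Overturning moment M_o = P_a × H/3 = 100.4 × 2.300 = 230.9.
Resisting moment M_r = W × 2.05 = 654.1 × 2.05 = 1341.
FS_overturning = M_r/M_o = 1341/230.9 = 5.807.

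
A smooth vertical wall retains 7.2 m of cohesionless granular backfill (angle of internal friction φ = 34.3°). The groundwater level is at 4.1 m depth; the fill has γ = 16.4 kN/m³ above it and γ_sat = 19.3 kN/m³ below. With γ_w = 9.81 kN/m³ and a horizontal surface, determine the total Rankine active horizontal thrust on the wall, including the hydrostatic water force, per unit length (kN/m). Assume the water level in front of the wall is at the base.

K_a = tan²(45° − φ/2) = 0.2792.
γ' = 19.3 − 9.81 = 9.490 kN/m³. Depth below WT = 3.1 m.
σ'_h at WT = K_a γ d_w = 18.77 kPa; at base = 18.77 + K_a γ' × 3.1 = 26.98 kPa.
P₁ (0–4.1 m) = ½×18.77×4.1 = 38.48. P₂ (4.1–7.2 m) = ½(18.77+26.98)×3.1 = 70.92.
P_w = ½ γ_w h₂² = 0.5×9.81×3.1² = 47.14. Total = 38.48+70.92+47.14 = 156.5 kN/m.

157 kN/m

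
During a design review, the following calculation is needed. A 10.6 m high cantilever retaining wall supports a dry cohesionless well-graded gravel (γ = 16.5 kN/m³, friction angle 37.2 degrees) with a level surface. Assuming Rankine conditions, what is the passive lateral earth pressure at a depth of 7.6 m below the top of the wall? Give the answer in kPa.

K_p = (1 + sin φ)/(1 − sin φ) = 4.058.
σ_h = K_p γ z = 4.058 × 16.5 × 7.6 = 508.9 kPa.

509 kPa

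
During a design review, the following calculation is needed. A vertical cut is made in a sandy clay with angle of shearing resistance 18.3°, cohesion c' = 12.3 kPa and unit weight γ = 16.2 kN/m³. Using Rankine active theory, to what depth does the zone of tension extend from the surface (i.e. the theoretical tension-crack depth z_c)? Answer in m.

2.10 m

K_a = tan²(45° − 18.3°/2) = 0.5221; √K_a = 0.7226.
The active pressure is zero where K_a γ z = 2c√K_a, so z_c = 2c/(γ√K_a) = 2×12.3/(16.2×0.7226) = 2.102 m.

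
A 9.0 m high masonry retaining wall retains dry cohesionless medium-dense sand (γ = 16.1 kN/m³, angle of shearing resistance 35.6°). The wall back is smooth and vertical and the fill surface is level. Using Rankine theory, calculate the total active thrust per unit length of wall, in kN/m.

172 kN/m

K_a = tan²(45° − φ/2) = 0.2641.
P_a = ½ K_a γ H² = 0.5 × 0.2641 × 16.1 × 9.0² = 172.2 kN/m.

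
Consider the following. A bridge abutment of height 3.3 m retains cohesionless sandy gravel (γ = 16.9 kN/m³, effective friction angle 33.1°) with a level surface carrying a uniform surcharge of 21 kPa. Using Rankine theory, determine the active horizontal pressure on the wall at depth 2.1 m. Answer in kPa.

16.6 kPa

K_a = (1 − sin φ)/(1 + sin φ) = 0.2936.
σ_v = γz + q = 16.9 × 2.1 + 21 = 56.49 kPa.
σ_h = K_a σ_v = 0.2936 × 56.49 = 16.58 kPa.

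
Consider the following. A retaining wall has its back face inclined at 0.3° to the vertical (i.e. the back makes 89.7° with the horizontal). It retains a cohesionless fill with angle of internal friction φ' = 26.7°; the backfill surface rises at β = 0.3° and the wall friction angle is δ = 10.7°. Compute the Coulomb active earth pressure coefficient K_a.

K_a = sin²(α+φ) / [sin²α · sin(α−δ) · (1 + √{sin(φ+δ)sin(φ−β) / (sin(α−δ)sin(α+β))})²].
With α = 89.7°, φ = 26.7°, δ = 10.7°, β = 0.3°: K_a = 0.3517.

0.352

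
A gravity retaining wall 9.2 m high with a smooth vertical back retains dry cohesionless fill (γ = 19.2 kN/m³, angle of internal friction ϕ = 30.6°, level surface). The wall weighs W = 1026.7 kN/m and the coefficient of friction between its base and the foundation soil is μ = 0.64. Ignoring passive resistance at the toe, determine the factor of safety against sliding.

K_a = tan²(45° − 30.6°/2) = 0.3253.
P_a = ½K_aγH² = 0.5×0.3253×19.2×9.2² = 264.4 kN/m, acting at H/3 = 3.067 m above the base.
FS_sliding = μW / P_a = 0.64×1026.7 / 264.4 = 2.486.

2.49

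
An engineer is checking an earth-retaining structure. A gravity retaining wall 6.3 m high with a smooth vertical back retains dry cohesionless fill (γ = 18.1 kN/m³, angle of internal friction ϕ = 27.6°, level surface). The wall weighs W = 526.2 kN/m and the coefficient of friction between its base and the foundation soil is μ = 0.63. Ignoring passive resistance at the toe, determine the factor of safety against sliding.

2.52

K_a = tan²(45° − 27.6°/2) = 0.3668.
P_a = ½K_aγH² = 0.5×0.3668×18.1×6.3² = 131.7 kN/m, acting at H/3 = 2.100 m above the base.
FS_sliding = μW / P_a = 0.63×526.2 / 131.7 = 2.516.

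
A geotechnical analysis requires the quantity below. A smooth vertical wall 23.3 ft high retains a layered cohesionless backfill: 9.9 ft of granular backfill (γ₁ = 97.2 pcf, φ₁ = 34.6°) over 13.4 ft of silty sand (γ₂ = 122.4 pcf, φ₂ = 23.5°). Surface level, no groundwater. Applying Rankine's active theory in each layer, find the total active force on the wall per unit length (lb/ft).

11600 lb/ft

K_a1 = tan²(45°−34.6°/2) = 0.2756; K_a2 = tan²(45°−23.5°/2) = 0.4298.
Layer 1: σ at base = K_a1 γ₁ h₁ = 265.2 psf; P₁ = ½×265.2×9.9 = 1313.
Layer 2: σ_v at top = γ₁h₁ = 962.3; σ_h top = K_a2×962.3 = 413.6; σ_h base = K_a2×(962.3+122.4×13.4) = 1119.
P₂ = ½(413.6+1119)×13.4 = 10270. Total P_a = 1313+10270 = 11580 lb/ft.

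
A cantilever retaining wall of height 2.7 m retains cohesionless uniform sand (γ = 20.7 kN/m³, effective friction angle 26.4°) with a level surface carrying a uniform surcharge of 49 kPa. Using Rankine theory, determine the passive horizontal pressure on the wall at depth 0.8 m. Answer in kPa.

K_p = (1 + sin φ)/(1 − sin φ) = 2.601.
σ_v = γz + q = 20.7 × 0.8 + 49 = 65.56 kPa.
σ_h = K_p σ_v = 2.601 × 65.56 = 170.5 kPa.

171 kPa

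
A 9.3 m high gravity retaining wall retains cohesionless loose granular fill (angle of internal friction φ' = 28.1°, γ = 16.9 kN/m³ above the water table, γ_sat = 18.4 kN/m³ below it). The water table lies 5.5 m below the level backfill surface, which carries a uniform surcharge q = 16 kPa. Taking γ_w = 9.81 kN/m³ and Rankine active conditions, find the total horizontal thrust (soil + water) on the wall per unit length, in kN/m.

366 kN/m

K_a = tan²(45° − φ/2) = 0.3596.
γ' = 18.4 − 9.81 = 8.590 kN/m³. h₂ = H − d_w = 3.8 m.
σ'_h: at surface K_a·q = 5.754; at WT K_a(q+γd_w) = 39.18; at base K_a(q+γd_w+γ'h₂) = 50.92 kPa.
P₁ = ½(5.754+39.18)×5.5 = 123.6; P₂ = ½(39.18+50.92)×3.8 = 171.2; P_w = ½γ_w h₂² = 70.83.
Total = 123.6+171.2+70.83 = 365.6 kN/m.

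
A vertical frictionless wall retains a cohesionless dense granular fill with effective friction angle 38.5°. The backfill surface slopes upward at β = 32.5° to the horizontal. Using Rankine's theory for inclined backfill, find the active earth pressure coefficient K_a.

0.385

K_a = cos β · (cos β − √(cos²β − cos²φ)) / (cos β + √(cos²β − cos²φ)).
cos β = 0.8434, cos φ = 0.7826, √(cos²β − cos²φ) = 0.3144.
K_a = 0.8434 × (0.8434 − 0.3144)/(0.8434 + 0.3144) = 0.3854.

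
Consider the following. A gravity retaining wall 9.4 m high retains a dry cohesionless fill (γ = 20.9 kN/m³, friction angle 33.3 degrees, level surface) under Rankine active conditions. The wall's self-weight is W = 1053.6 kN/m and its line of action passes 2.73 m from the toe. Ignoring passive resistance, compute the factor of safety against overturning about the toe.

K_a = tan²(45° − 33.3°/2) = 0.2911.
P_a = ½K_aγH² = 0.5×0.2911×20.9×9.4² = 268.8 kN/m, acting at H/3 = 3.133 m above the base.
Overturning moment M_o = P_a × H/3 = 268.8 × 3.133 = 842.3.
Resisting moment M_r = W × 2.73 = 1053.6 × 2.73 = 2876.
FS_overturning = M_r/M_o = 2876/842.3 = 3.415.

3.41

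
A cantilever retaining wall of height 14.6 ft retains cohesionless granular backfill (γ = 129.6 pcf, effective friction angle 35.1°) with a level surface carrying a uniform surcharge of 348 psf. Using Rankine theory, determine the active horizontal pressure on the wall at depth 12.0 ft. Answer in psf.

514 psf

K_a = (1 − sin φ)/(1 + sin φ) = 0.2698.
σ_v = γz + q = 129.6 × 12.0 + 348 = 1903 psf.
σ_h = K_a σ_v = 0.2698 × 1903 = 513.6 psf.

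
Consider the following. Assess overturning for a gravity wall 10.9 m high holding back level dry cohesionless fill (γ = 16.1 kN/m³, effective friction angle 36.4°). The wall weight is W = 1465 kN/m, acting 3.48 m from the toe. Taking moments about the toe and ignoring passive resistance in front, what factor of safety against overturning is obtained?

5.75

K_a = tan²(45° − 36.4°/2) = 0.2552.
P_a = ½K_aγH² = 0.5×0.2552×16.1×10.9² = 244.0 kN/m, acting at H/3 = 3.633 m above the base.
Overturning moment M_o = P_a × H/3 = 244.0 × 3.633 = 886.7.
Resisting moment M_r = W × 3.48 = 1465 × 3.48 = 5098.
FS_overturning = M_r/M_o = 5098/886.7 = 5.750.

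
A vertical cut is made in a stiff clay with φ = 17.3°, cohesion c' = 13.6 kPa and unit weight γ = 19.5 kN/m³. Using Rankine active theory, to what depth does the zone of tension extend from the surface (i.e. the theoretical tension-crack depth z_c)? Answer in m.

K_a = tan²(45° − 17.3°/2) = 0.5416; √K_a = 0.7359.
The active pressure is zero where K_a γ z = 2c√K_a, so z_c = 2c/(γ√K_a) = 2×13.6/(19.5×0.7359) = 1.895 m.

1.90 m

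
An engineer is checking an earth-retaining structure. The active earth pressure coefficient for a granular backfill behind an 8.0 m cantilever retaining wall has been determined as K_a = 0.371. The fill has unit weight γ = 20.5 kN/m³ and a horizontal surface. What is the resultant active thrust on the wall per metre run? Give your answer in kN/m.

243 kN/m

P = ½ K_a γ H² = 0.5 × 0.371 × 20.5 × 8.0² = 243.4 kN/m.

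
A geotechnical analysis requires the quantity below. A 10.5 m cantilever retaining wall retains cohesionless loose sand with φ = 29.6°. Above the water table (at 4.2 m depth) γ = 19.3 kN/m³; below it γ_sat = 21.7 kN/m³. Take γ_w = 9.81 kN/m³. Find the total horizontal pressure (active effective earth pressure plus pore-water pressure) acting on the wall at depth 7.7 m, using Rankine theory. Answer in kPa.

75.9 kPa

K_a = (1 − sin φ)/(1 + sin φ) = 0.3387.
γ' = 21.7 − 9.81 = 11.89 kN/m³.
Effective vertical stress at 7.7 m: σ'_v = 19.3×4.2 + 11.89×3.50 = 122.7 kPa.
σ'_h = K_a σ'_v = 0.3387 × 122.7 = 41.55 kPa; u = γ_w × 3.50 = 34.34 kPa.
Total σ_h = 41.55 + 34.34 = 75.89 kPa.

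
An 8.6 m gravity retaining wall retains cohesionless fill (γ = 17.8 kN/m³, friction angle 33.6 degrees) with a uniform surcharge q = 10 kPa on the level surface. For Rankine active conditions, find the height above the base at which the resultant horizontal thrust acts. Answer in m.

3.03 m

K_a = 0.2875.
Triangular part P₁ = ½K_aγH² = 189.2 at H/3 = 2.867 m; rectangular part P₂ = K_a q H = 24.73 at H/2 = 4.300 m.
ȳ = (P₁·2.867 + P₂·4.300)/(P₁+P₂) = 3.032 m.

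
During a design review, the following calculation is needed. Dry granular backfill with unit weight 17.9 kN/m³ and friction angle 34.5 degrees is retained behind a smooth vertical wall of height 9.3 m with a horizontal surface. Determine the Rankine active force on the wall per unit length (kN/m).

214 kN/m

K_a = tan²(45° − φ/2) = 0.2768.
P_a = ½ K_a γ H² = 0.5 × 0.2768 × 17.9 × 9.3² = 214.3 kN/m.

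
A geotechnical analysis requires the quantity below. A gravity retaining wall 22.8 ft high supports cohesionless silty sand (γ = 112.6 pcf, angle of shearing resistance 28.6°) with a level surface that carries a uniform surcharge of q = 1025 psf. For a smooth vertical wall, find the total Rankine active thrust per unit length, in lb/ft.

18600 lb/ft

K_a = tan²(45° − φ/2) = 0.3525.
Soil triangle: ½ K_a γ H² = 0.5×0.3525×112.6×22.8² = 10320 lb/ft.
Surcharge rectangle: K_a q H = 0.3525×1025×22.8 = 8239 lb/ft.
Total = 10320 + 8239 = 18560 lb/ft.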